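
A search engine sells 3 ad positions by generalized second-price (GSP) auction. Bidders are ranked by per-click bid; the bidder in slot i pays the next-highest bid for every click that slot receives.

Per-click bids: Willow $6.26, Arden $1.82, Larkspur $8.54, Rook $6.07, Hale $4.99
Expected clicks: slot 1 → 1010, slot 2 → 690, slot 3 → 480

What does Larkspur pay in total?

Sorting advertisers: $8.54 (Larkspur) > $6.26 (Willow) > $6.07 (Rook) > $4.99 (Hale) > …
Larkspur holds slot 1 → pays next bid $6.26 × 1010 clicks = $6322.60.

Larkspur pays $6322.60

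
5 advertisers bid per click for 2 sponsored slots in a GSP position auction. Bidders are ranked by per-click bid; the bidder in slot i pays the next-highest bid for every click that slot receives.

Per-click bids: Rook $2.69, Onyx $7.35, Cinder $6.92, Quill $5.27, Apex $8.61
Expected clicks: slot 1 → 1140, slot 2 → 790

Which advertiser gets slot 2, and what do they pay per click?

Onyx; $6.92 per click

Ranked by bid: $8.61 (Apex) > $7.35 (Onyx) > $6.92 (Cinder) > …
Slot 2 goes to the second-ranked bidder, Onyx, who pays the next bid down: $6.92/click.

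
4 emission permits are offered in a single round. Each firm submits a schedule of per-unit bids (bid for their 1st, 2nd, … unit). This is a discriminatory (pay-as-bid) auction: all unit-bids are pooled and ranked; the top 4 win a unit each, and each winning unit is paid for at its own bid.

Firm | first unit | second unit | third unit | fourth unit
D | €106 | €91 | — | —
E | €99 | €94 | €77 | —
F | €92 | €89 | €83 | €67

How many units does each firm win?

D 1, E 2, F 1

Merging the schedules and taking the best 4: 106 (D-1), 99 (E-1), 94 (E-2), 92 (F-1)
Next rejected bid: €91 (not a price — pay-as-bid).
Allocation: D 1, E 2, F 1.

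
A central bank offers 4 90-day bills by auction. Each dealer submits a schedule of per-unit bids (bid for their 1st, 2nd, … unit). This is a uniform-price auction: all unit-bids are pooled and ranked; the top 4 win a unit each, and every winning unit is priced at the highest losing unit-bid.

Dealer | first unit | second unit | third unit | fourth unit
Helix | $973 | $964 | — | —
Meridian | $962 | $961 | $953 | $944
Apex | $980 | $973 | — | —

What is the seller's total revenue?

All unit-bids, highest first — top 4: 980 (Apex-1), 973 (Helix-1), 973 (Apex-2), 964 (Helix-2)
Highest rejected unit-bid = $962.
Allocation: Apex 2, Helix 2. Every unit priced at $962.
Revenue = 4 × 962 = $3,848.

Total revenue: $3,848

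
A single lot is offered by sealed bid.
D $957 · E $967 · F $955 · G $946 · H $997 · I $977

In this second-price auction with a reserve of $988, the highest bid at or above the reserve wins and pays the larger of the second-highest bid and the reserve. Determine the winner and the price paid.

Rule: the highest bid at or above the reserve wins and pays the larger of the second-highest bid and the reserve.
Bids in order: 997 (H) > 977 (I) > 967 (E) > 957 (D) > 955 (F) > 946 (G)
H has the top bid at or above the reserve ($997).
Second-highest bid $977 is below the reserve $988, so the reserve binds → payment $988.

H pays $988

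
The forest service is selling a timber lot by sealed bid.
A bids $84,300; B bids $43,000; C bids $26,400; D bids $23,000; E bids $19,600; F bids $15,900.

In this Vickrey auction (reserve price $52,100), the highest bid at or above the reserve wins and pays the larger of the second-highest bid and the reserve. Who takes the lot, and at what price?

A pays $52,100

Vickrey auction (reserve price $52,100): the highest bid at or above the reserve wins and pays the larger of the second-highest bid and the reserve.
Sorting bids: 84,300 (A) > 43,000 (B) > 26,400 (C) > 23,000 (D) > 19,600 (E) > 15,900 (F)
A has the top bid at or above the reserve ($84,300).
max(second-highest $43,000, reserve $52,100) = $52,100.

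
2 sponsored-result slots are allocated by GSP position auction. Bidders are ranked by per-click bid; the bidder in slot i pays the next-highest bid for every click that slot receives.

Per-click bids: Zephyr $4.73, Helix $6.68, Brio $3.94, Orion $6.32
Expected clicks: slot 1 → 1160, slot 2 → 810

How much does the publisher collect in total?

Ranked by bid: $6.68 (Helix) > $6.32 (Orion) > $4.73 (Zephyr) > …
Slot 1: Helix pays $6.32 × 1160 = $7331.20
Slot 2: Orion pays $4.73 × 810 = $3831.30
Total = $11162.50

Total revenue: $11162.50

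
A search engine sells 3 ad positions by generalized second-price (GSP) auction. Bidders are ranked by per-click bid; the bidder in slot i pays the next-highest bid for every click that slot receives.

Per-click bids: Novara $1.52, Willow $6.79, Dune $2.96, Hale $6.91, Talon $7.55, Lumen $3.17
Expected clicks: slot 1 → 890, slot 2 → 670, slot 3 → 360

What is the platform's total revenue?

Total revenue: $11840.40

Sorting advertisers: $7.55 (Talon) > $6.91 (Hale) > $6.79 (Willow) > $3.17 (Lumen) > …
Slot 1: Talon pays $6.91 × 890 = $6149.90
Slot 2: Hale pays $6.79 × 670 = $4549.30
Slot 3: Willow pays $3.17 × 360 = $1141.20
Total = $11840.40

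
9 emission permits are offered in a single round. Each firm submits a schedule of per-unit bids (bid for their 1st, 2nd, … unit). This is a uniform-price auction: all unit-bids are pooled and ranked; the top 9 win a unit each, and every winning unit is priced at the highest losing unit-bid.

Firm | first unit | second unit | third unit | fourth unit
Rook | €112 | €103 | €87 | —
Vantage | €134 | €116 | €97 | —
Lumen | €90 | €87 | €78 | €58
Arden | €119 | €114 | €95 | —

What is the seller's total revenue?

Total revenue: €783

All unit-bids, highest first — top 9: 134 (Vantage-1), 119 (Arden-1), 116 (Vantage-2), 114 (Arden-2), 112 (Rook-1), 103 (Rook-2), 97 (Vantage-3), 95 (Arden-3), 90 (Lumen-1)
The (k+1)-th unit-bid is €87.
Allocation: Arden 3, Lumen 1, Rook 2, Vantage 3. Every unit priced at €87.
Revenue = 9 × 87 = €783.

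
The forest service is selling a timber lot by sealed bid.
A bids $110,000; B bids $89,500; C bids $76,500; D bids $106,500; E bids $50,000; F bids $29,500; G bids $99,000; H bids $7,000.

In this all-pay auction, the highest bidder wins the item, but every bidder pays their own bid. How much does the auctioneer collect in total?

Total revenue: $568,000

Rule: the highest bidder wins the item, but every bidder pays their own bid.
Bids in order: 110,000 (A) > 106,500 (D) > 99,000 (G) > 89,500 (B) > 76,500 (C) > 50,000 (E) > …
Every bidder forfeits their bid regardless of winning.
Revenue = 110,000 + 89,500 + 76,500 + 106,500 + 50,000 + 29,500 + 99,000 + 7,000 = $568,000.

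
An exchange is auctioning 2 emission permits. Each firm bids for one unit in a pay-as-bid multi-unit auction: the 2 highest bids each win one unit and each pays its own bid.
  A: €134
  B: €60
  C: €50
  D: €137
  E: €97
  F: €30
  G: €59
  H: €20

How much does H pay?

H pays €0

Ordering the bids: 137 (D), 134 (A), 97 (E), 60 (B), …
Winners (2 units): D, A.
H does not win → €0.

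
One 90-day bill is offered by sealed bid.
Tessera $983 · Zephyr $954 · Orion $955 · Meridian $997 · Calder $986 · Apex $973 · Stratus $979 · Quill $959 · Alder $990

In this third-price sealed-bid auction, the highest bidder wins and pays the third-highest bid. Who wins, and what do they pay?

Sorting bids: 997 (Meridian) > 990 (Alder) > 986 (Calder) > 983 (Tessera) > 979 (Stratus) > 973 (Apex) > …
Meridian wins; payment is bid #3 in the ranking = $986.

Meridian pays $986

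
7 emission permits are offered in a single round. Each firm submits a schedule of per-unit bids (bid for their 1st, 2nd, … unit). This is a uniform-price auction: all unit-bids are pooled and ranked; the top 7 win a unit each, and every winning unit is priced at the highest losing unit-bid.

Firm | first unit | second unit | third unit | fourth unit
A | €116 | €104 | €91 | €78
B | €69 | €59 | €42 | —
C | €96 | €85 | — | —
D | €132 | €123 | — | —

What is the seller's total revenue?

Total revenue: €546

Merging the schedules and taking the best 7: 132 (D-1), 123 (D-2), 116 (A-1), 104 (A-2), 96 (C-1), 91 (A-3), 85 (C-2)
Highest rejected unit-bid = €78.
Allocation: A 3, C 2, D 2. Every unit priced at €78.
Revenue = 7 × 78 = €546.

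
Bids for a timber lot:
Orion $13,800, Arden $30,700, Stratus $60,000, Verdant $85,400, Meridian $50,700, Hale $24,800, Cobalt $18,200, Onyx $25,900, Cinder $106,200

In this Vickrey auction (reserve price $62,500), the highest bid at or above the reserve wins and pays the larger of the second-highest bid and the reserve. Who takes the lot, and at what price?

Sorting bids: 106,200 (Cinder) > 85,400 (Verdant) > 60,000 (Stratus) > 50,700 (Meridian) > 30,700 (Arden) > 25,900 (Onyx) > …
Cinder has the top bid at or above the reserve ($106,200).
max(second-highest $85,400, reserve $62,500) = $85,400; the reserve does not bind.

Cinder pays $85,400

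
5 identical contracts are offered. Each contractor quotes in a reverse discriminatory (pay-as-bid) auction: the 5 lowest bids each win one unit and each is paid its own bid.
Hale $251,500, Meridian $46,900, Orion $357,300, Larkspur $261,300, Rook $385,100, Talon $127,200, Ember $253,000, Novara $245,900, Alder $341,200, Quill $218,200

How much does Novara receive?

Novara is paid $245,900

Sorting: 46,900 (Meridian), 127,200 (Talon), 218,200 (Quill), 245,900 (Novara), 251,500 (Hale), 253,000 (Ember), 261,300 (Larkspur), …
Lowest 5: Meridian, Talon, Quill, Novara, Hale.
Novara wins → own bid $245,900.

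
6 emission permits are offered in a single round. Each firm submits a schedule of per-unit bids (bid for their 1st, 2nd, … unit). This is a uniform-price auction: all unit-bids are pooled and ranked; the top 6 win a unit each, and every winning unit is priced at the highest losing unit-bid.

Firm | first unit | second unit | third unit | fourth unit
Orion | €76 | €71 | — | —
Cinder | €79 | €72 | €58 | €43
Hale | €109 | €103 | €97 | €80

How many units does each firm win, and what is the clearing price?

All unit-bids, highest first — top 6: 109 (Hale-1), 103 (Hale-2), 97 (Hale-3), 80 (Hale-4), 79 (Cinder-1), 76 (Orion-1)
Highest rejected unit-bid = €72.
Allocation: Cinder 1, Hale 4, Orion 1.

Cinder 1, Hale 4, Orion 1; clearing price €72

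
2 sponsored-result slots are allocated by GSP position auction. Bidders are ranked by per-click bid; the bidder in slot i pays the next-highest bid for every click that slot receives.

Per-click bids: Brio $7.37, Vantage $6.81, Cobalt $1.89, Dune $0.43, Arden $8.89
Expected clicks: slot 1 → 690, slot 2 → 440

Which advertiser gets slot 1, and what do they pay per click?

Arden; $7.37 per click

Ranked by bid: $8.89 (Arden) > $7.37 (Brio) > $6.81 (Vantage) > …
Slot 1 goes to the first-ranked bidder, Arden, who pays the next bid down: $7.37/click.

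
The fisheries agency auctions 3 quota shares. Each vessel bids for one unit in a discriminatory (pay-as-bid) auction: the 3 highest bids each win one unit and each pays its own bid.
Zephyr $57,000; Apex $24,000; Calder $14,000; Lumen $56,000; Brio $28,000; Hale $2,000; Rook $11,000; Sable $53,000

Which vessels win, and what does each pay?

Bids ranked high→low: 57,000 (Zephyr), 56,000 (Lumen), 53,000 (Sable), 28,000 (Brio), 24,000 (Apex), …
Winners (3 units): Zephyr, Lumen, Sable.
Each winner pays its own bid: Zephyr $57,000, Lumen $56,000, Sable $53,000.

Zephyr $57,000, Lumen $56,000, Sable $53,000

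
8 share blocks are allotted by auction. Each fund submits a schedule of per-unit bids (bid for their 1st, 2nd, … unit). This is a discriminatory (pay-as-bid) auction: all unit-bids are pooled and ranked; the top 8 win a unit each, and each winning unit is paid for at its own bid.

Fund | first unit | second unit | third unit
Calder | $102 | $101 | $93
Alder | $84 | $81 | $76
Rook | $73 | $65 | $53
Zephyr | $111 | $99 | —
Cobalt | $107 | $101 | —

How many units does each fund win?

Alder 1, Calder 3, Cobalt 2, Zephyr 2

Pooled unit-bids ranked (top 8): 111 (Zephyr-1), 107 (Cobalt-1), 102 (Calder-1), 101 (Calder-2), 101 (Cobalt-2), 99 (Zephyr-2), 93 (Calder-3), 84 (Alder-1)
Next rejected bid: $81 (not a price — pay-as-bid).
Allocation: Alder 1, Calder 3, Cobalt 2, Zephyr 2.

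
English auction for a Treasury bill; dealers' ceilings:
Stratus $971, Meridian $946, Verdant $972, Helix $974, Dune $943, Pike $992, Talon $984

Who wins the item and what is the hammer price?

Pike wins at $984

Limits ranked: 992 (Pike) > 984 (Talon) > 974 (Helix) > 972 (Verdant) > 971 (Stratus) > 946 (Meridian) > …
Bidding ends when Talon exits at $984; Pike takes it.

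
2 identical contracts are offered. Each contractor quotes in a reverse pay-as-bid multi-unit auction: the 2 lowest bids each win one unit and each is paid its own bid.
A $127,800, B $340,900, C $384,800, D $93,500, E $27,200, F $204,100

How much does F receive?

F is paid $0

Ordering the bids: 27,200 (E), 93,500 (D), 127,800 (A), 204,100 (F), …
Winners (2 units): E, D.
F does not win → $0.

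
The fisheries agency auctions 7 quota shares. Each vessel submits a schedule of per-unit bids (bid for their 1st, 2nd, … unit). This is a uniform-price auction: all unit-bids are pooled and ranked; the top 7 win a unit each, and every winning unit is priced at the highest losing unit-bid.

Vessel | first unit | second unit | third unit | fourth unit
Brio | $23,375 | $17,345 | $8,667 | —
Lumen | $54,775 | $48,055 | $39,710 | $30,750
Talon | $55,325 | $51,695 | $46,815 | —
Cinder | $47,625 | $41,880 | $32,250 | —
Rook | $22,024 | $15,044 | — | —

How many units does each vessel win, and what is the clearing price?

All unit-bids, highest first — top 7: 55,325 (Talon-1), 54,775 (Lumen-1), 51,695 (Talon-2), 48,055 (Lumen-2), 47,625 (Cinder-1), 46,815 (Talon-3), 41,880 (Cinder-2)
First bid not allocated: $39,710.
Allocation: Cinder 2, Lumen 2, Talon 3.

Cinder 2, Lumen 2, Talon 3; clearing price $39,710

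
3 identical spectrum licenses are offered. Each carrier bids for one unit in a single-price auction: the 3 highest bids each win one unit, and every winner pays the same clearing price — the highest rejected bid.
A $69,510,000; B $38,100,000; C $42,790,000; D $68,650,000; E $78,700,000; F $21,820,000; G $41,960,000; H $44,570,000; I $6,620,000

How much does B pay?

B pays $0

Sorting: 78,700,000 (E), 69,510,000 (A), 68,650,000 (D), 44,570,000 (H), 42,790,000 (C), …
Top 3: E, A, D.
Highest unsuccessful bid: $44,570,000 → clearing price.
B does not win → pays $0.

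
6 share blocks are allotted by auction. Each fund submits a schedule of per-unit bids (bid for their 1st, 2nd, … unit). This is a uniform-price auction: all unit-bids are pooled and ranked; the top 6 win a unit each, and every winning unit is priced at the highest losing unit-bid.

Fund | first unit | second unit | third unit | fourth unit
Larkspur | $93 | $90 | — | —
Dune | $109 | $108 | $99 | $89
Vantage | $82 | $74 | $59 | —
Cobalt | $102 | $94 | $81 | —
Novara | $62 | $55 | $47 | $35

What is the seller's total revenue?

Total revenue: $540

Pooled unit-bids ranked (top 6): 109 (Dune-1), 108 (Dune-2), 102 (Cobalt-1), 99 (Dune-3), 94 (Cobalt-2), 93 (Larkspur-1)
Highest rejected unit-bid = $90.
Allocation: Cobalt 2, Dune 3, Larkspur 1. Every unit priced at $90.
Revenue = 6 × 90 = $540.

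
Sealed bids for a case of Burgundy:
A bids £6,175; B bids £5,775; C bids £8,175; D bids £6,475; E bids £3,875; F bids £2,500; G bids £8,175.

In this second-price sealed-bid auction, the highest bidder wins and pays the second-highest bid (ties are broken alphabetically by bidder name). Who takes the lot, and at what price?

Rule: the highest bidder wins and pays the second-highest bid.
Bids ranked: 8,175 (C) > 8,175 (G) > 6,475 (D) > 6,175 (A) > 5,775 (B) > 3,875 (E) > …
Tie at £8,175 → C wins by tie-break.
Second-price: C pays G's bid of £8,175.

C pays £8,175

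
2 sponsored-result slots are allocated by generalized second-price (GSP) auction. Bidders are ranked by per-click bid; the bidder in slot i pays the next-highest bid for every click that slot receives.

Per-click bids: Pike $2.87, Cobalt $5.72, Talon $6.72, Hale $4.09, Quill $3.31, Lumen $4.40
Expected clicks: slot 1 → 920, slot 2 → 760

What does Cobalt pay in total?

Cobalt pays $3344.00

Ranked by bid: $6.72 (Talon) > $5.72 (Cobalt) > $4.40 (Lumen) > …
Cobalt holds slot 2 → pays next bid $4.40 × 760 clicks = $3344.00.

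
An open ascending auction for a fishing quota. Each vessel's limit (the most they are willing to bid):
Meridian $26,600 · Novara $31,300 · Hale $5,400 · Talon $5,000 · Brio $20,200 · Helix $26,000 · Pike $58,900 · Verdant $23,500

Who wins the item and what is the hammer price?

Sorting limits: 58,900 (Pike) > 31,300 (Novara) > 26,600 (Meridian) > 26,000 (Helix) > 23,500 (Verdant) > 20,200 (Brio) > …
Novara is the last rival to drop out, at $31,300; Pike remains and wins at that price.

Pike wins at $31,300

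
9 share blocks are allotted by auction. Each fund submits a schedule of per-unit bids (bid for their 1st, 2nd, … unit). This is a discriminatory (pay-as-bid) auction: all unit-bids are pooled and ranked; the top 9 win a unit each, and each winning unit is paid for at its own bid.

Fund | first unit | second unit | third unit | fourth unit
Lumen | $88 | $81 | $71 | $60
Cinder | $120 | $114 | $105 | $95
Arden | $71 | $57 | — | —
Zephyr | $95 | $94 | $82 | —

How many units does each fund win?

Merging the schedules and taking the best 9: 120 (Cinder-1), 114 (Cinder-2), 105 (Cinder-3), 95 (Cinder-4), 95 (Zephyr-1), 94 (Zephyr-2), 88 (Lumen-1), 82 (Zephyr-3), 81 (Lumen-2)
Next rejected bid: $71 (not a price — pay-as-bid).
Allocation: Cinder 4, Lumen 2, Zephyr 3.

Cinder 4, Lumen 2, Zephyr 3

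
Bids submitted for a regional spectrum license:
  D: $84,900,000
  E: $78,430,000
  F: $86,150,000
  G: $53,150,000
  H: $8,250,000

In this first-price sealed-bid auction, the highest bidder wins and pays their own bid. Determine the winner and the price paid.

F pays $86,150,000

Bids in order: 86,150,000 (F) > 84,900,000 (D) > 78,430,000 (E) > 53,150,000 (G) > 8,250,000 (H)
F is highest → pays own bid, $86,150,000.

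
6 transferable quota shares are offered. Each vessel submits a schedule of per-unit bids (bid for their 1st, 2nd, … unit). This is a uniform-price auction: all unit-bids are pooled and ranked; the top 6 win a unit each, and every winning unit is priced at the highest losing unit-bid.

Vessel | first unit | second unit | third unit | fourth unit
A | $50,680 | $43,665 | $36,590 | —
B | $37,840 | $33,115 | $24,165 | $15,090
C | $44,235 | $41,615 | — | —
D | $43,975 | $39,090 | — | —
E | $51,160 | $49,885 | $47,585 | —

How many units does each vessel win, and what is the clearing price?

A 1, C 1, D 1, E 3; clearing price $43,665

All unit-bids, highest first — top 6: 51,160 (E-1), 50,680 (A-1), 49,885 (E-2), 47,585 (E-3), 44,235 (C-1), 43,975 (D-1)
Highest rejected unit-bid = $43,665.
Allocation: A 1, C 1, D 1, E 3.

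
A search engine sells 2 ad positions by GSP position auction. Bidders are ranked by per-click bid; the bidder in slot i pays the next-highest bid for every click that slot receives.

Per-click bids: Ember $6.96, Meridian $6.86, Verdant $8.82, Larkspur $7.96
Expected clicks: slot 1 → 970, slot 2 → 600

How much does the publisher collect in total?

Per-click bids in order: $8.82 (Verdant) > $7.96 (Larkspur) > $6.96 (Ember) > …
Slot 1: Verdant pays $7.96 × 970 = $7721.20
Slot 2: Larkspur pays $6.96 × 600 = $4176.00
Total = $11897.20

Total revenue: $11897.20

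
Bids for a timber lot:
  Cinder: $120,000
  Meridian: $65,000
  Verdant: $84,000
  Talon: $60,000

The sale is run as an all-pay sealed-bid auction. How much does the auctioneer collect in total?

Total revenue: $329,000

Bids ranked: 120,000 (Cinder) > 84,000 (Verdant) > 65,000 (Meridian) > 60,000 (Talon)
Every bidder forfeits their bid regardless of winning.
Revenue = 120,000 + 65,000 + 84,000 + 60,000 = $329,000.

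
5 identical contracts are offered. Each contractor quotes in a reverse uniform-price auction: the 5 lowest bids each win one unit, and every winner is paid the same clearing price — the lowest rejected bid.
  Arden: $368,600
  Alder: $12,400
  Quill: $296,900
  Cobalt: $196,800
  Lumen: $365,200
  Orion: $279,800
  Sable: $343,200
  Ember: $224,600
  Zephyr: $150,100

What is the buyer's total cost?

Total cost: $1,484,500

Bids ranked low→high: 12,400 (Alder), 150,100 (Zephyr), 196,800 (Cobalt), 224,600 (Ember), 279,800 (Orion), 296,900 (Quill), 343,200 (Sable), …
Winners (5 units): Alder, Zephyr, Cobalt, Ember, Orion.
Lowest unsuccessful bid: $296,900 → clearing price.
Total cost = 5 × $296,900 = $1,484,500.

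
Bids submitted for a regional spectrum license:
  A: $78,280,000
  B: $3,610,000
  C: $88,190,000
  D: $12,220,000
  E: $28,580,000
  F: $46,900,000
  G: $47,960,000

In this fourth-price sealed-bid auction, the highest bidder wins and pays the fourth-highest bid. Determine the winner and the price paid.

Rule: the highest bidder wins and pays the fourth-highest bid.
Bids in order: 88,190,000 (C) > 78,280,000 (A) > 47,960,000 (G) > 46,900,000 (F) > 28,580,000 (E) > 12,220,000 (D) > …
C is highest; pays the fourth-highest bid, $46,900,000.

C pays $46,900,000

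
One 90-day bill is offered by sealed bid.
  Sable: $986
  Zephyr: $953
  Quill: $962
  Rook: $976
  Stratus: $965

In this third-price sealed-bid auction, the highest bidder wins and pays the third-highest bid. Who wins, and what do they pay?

Third-price sealed-bid auction: the highest bidder wins and pays the third-highest bid.
Bids ranked: 986 (Sable) > 976 (Rook) > 965 (Stratus) > 962 (Quill) > 953 (Zephyr)
Sable is highest; pays the third-highest bid, $965.

Sable pays $965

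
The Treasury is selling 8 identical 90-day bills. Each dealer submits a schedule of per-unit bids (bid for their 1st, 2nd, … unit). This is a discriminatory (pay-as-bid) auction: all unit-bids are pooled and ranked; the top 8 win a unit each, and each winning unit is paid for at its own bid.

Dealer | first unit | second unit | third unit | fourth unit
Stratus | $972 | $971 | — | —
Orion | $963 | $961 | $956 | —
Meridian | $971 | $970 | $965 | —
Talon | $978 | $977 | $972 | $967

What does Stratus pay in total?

Pooled unit-bids ranked (top 8): 978 (Talon-1), 977 (Talon-2), 972 (Stratus-1), 972 (Talon-3), 971 (Stratus-2), 971 (Meridian-1), 970 (Meridian-2), 967 (Talon-4)
Next rejected bid: $965 (not a price — pay-as-bid).
Stratus's winning unit-bids: 972 + 971 = $1,943.

Stratus pays $1,943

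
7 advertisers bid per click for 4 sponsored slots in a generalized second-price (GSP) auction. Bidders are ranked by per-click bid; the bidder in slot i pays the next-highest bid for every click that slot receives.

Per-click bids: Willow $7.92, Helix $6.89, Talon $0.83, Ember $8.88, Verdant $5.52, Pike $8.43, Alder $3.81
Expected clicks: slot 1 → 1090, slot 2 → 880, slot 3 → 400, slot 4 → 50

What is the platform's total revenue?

Sorting advertisers: $8.88 (Ember) > $8.43 (Pike) > $7.92 (Willow) > $6.89 (Helix) > $5.52 (Verdant) > …
Slot 1: Ember pays $8.43 × 1090 = $9188.70
Slot 2: Pike pays $7.92 × 880 = $6969.60
Slot 3: Willow pays $6.89 × 400 = $2756.00
Slot 4: Helix pays $5.52 × 50 = $276.00
Total = $19190.30

Total revenue: $19190.30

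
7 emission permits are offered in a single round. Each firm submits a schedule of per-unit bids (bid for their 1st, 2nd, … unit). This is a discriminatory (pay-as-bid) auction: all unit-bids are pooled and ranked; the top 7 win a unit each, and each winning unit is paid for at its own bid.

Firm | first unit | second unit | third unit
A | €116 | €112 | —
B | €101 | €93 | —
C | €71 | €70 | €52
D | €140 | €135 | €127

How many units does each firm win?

A 2, B 2, D 3

Pooled unit-bids ranked (top 7): 140 (D-1), 135 (D-2), 127 (D-3), 116 (A-1), 112 (A-2), 101 (B-1), 93 (B-2)
Next rejected bid: €71 (not a price — pay-as-bid).
Allocation: A 2, B 2, D 3.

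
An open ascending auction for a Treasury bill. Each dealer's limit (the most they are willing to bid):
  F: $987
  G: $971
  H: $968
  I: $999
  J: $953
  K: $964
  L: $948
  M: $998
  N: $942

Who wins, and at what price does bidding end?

Sorting limits: 999 (I) > 998 (M) > 987 (F) > 971 (G) > 968 (H) > 964 (K) > …
Once the price passes $998, only I is left; the hammer falls at M's limit of $998.

I wins at $998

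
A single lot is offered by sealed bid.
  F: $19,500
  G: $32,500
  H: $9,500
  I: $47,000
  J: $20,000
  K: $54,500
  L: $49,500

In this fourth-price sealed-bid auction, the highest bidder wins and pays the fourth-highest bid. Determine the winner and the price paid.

K pays $32,500

Sorting bids: 54,500 (K) > 49,500 (L) > 47,000 (I) > 32,500 (G) > 20,000 (J) > 19,500 (F) > …
K is highest; pays the fourth-highest bid, $32,500.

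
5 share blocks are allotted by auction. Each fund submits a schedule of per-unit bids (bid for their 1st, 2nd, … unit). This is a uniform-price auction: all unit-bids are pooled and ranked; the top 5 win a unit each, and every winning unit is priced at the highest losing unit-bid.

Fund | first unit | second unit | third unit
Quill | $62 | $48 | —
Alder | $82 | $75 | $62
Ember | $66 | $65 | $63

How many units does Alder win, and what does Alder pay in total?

Alder: 2 units, pays $124

All unit-bids, highest first — top 5: 82 (Alder-1), 75 (Alder-2), 66 (Ember-1), 65 (Ember-2), 63 (Ember-3)
First bid not allocated: $62.
Alder wins 2 unit(s) at $62 each.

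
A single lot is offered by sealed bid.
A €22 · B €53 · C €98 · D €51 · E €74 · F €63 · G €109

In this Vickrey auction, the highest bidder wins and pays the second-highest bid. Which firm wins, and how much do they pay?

Bids in order: 109 (G) > 98 (C) > 74 (E) > 63 (F) > 53 (B) > 51 (D) > …
G wins with the highest bid; price is set by the runner-up at €98.

G pays €98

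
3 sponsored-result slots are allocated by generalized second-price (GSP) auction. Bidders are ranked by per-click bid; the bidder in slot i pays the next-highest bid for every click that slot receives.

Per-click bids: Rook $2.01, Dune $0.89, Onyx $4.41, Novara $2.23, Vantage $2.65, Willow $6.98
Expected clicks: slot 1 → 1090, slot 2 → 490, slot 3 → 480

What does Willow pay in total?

Ranked by bid: $6.98 (Willow) > $4.41 (Onyx) > $2.65 (Vantage) > $2.23 (Novara) > …
Willow holds slot 1 → pays next bid $4.41 × 1090 clicks = $4806.90.

Willow pays $4806.90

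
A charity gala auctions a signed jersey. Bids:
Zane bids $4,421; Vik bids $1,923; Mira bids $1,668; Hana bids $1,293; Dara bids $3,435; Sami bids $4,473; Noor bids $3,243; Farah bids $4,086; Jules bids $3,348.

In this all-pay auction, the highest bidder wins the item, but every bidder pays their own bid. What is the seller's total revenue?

All-pay auction: the highest bidder wins the item, but every bidder pays their own bid.
Bids ranked: 4,473 (Sami) > 4,421 (Zane) > 4,086 (Farah) > 3,435 (Dara) > 3,348 (Jules) > 3,243 (Noor) > …
Sami wins with the top bid; all bids are sunk regardless.
Every bidder forfeits their bid regardless of winning.
Revenue = 4,421 + 1,923 + 1,668 + 1,293 + 3,435 + 4,473 + 3,243 + 4,086 + 3,348 = $27,890.

Total revenue: $27,890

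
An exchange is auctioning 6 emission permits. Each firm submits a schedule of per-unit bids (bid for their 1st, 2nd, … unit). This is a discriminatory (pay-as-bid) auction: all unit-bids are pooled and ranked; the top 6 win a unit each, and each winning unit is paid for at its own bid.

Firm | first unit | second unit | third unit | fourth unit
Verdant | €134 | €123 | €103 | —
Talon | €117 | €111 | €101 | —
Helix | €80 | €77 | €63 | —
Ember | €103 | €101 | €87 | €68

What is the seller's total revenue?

Total revenue: €691

Pooled unit-bids ranked (top 6): 134 (Verdant-1), 123 (Verdant-2), 117 (Talon-1), 111 (Talon-2), 103 (Verdant-3), 103 (Ember-1)
Next rejected bid: €101 (not a price — pay-as-bid).
Each winning unit pays its own bid.
Revenue = 134 + 123 + 117 + 111 + 103 + 103 = €691.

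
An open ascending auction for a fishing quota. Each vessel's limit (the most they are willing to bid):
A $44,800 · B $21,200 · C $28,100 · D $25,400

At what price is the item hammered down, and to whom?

A wins at $28,100

Limits ranked: 44,800 (A) > 28,100 (C) > 25,400 (D) > 21,200 (B)
C is the last rival to drop out, at $28,100; A remains and wins at that price.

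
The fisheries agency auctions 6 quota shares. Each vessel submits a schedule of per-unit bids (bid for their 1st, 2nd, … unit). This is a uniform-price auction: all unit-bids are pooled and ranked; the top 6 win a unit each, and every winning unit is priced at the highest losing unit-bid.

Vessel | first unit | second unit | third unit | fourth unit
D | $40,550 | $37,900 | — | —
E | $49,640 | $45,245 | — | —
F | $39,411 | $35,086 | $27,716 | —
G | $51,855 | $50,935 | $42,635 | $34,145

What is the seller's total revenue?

All unit-bids, highest first — top 6: 51,855 (G-1), 50,935 (G-2), 49,640 (E-1), 45,245 (E-2), 42,635 (G-3), 40,550 (D-1)
First bid not allocated: $39,411.
Allocation: D 1, E 2, G 3. Every unit priced at $39,411.
Revenue = 6 × 39,411 = $236,466.

Total revenue: $236,466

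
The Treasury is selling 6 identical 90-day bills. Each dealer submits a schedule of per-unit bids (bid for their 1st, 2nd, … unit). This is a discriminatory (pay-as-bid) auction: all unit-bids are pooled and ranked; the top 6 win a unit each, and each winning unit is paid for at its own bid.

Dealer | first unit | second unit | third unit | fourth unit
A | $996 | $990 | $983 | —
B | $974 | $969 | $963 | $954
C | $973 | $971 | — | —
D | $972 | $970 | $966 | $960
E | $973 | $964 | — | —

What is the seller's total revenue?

Pooled unit-bids ranked (top 6): 996 (A-1), 990 (A-2), 983 (A-3), 974 (B-1), 973 (C-1), 973 (E-1)
Next rejected bid: $972 (not a price — pay-as-bid).
Each winning unit pays its own bid.
Revenue = 996 + 990 + 983 + 974 + 973 + 973 = $5,889.

Total revenue: $5,889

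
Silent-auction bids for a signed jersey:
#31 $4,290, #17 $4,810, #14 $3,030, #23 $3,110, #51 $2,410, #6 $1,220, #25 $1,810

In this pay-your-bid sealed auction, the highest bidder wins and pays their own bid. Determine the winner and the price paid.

#17 pays $4,810

Bids in order: 4,810 (#17) > 4,290 (#31) > 3,110 (#23) > 3,030 (#14) > 2,410 (#51) > 1,810 (#25) > …
First-price: #17 pays what they bid, $4,810.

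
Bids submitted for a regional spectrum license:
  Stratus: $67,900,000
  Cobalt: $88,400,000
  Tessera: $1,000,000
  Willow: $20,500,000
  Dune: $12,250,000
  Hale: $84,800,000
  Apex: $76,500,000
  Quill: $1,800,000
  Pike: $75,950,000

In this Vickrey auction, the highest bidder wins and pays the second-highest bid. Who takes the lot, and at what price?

Cobalt pays $84,800,000

Sorting bids: 88,400,000 (Cobalt) > 84,800,000 (Hale) > 76,500,000 (Apex) > 75,950,000 (Pike) > 67,900,000 (Stratus) > 20,500,000 (Willow) > …
Cobalt is highest; pays the second-highest bid, $84,800,000.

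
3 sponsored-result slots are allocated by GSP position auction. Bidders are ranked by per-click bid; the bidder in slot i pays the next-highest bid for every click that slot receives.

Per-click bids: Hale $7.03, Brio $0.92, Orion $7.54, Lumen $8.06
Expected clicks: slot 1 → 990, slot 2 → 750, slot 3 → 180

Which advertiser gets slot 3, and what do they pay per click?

Per-click bids in order: $8.06 (Lumen) > $7.54 (Orion) > $7.03 (Hale) > $0.92 (Brio)
Slot 3 goes to the third-ranked bidder, Hale, who pays the next bid down: $0.92/click.

Hale; $0.92 per click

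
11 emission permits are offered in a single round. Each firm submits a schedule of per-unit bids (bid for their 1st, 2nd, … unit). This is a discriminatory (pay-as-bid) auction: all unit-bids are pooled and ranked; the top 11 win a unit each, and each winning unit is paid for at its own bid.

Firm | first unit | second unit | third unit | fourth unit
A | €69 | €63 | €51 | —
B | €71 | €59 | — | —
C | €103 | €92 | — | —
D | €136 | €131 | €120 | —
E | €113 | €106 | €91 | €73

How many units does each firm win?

Pooled unit-bids ranked (top 11): 136 (D-1), 131 (D-2), 120 (D-3), 113 (E-1), 106 (E-2), 103 (C-1), 92 (C-2), 91 (E-3), 73 (E-4), 71 (B-1), 69 (A-1)
Next rejected bid: €63 (not a price — pay-as-bid).
Allocation: A 1, B 1, C 2, D 3, E 4.

A 1, B 1, C 2, D 3, E 4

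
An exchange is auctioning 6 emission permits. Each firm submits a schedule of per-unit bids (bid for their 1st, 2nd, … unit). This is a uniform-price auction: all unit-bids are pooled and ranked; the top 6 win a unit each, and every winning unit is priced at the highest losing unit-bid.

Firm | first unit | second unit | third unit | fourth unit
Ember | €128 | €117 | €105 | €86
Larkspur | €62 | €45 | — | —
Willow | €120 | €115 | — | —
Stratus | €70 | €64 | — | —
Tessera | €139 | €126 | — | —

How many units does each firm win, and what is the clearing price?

Ember 2, Tessera 2, Willow 2; clearing price €105

All unit-bids, highest first — top 6: 139 (Tessera-1), 128 (Ember-1), 126 (Tessera-2), 120 (Willow-1), 117 (Ember-2), 115 (Willow-2)
The (k+1)-th unit-bid is €105.
Allocation: Ember 2, Tessera 2, Willow 2.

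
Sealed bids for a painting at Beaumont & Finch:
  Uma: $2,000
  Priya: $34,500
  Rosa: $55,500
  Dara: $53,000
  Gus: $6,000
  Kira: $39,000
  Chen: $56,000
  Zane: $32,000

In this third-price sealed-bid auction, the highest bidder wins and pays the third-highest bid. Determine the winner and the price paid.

Chen pays $53,000

Bids ranked: 56,000 (Chen) > 55,500 (Rosa) > 53,000 (Dara) > 39,000 (Kira) > 34,500 (Priya) > 32,000 (Zane) > …
Chen wins; payment is bid #3 in the ranking = $53,000.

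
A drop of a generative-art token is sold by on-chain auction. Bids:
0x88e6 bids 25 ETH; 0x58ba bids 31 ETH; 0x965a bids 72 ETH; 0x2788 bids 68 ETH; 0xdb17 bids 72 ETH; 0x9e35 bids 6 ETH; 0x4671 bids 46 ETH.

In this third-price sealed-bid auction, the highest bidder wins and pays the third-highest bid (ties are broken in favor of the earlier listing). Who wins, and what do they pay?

Third-price sealed-bid auction: the highest bidder wins and pays the third-highest bid.
Bids in order: 72 (0x965a) > 72 (0xdb17) > 68 (0x2788) > 46 (0x4671) > 31 (0x58ba) > 25 (0x88e6) > …
Tie at 72 ETH → 0x965a wins by tie-break.
0x965a is highest; pays the third-highest bid, 68 ETH.

0x965a pays 68 ETH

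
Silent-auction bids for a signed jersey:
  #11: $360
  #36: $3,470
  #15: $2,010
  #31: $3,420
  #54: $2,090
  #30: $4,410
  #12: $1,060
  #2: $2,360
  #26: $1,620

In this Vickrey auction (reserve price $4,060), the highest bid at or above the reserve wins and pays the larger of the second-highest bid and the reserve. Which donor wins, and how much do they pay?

Sorting bids: 4,410 (#30) > 3,470 (#36) > 3,420 (#31) > 2,360 (#2) > 2,090 (#54) > 2,010 (#15) > …
#30 has the top bid at or above the reserve ($4,410).
max(second-highest $3,470, reserve $4,060) = $4,060.

#30 pays $4,060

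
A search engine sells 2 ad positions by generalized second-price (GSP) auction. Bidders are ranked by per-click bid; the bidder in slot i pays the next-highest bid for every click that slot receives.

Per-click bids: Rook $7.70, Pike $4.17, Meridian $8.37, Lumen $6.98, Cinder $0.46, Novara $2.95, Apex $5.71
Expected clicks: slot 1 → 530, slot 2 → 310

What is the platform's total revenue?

Per-click bids in order: $8.37 (Meridian) > $7.70 (Rook) > $6.98 (Lumen) > …
Slot 1: Meridian pays $7.70 × 530 = $4081.00
Slot 2: Rook pays $6.98 × 310 = $2163.80
Total = $6244.80

Total revenue: $6244.80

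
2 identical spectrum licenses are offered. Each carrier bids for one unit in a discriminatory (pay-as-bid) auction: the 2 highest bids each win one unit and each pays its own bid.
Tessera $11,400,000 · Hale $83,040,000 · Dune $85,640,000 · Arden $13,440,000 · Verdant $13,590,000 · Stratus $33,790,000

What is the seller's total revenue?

Bids ranked high→low: 85,640,000 (Dune), 83,040,000 (Hale), 33,790,000 (Stratus), 13,590,000 (Verdant), …
Winners (2 units): Dune, Hale.
Total revenue = 85,640,000 + 83,040,000 = $168,680,000.

Total revenue: $168,680,000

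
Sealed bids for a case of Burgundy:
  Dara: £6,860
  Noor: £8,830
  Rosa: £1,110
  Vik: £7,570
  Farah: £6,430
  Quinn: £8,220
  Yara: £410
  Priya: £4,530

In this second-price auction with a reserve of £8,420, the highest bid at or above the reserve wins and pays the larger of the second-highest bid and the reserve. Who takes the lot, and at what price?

Bids ranked: 8,830 (Noor) > 8,220 (Quinn) > 7,570 (Vik) > 6,860 (Dara) > 6,430 (Farah) > 4,530 (Priya) > …
Noor has the top bid at or above the reserve (£8,830).
max(second-highest £8,220, reserve £8,420) = £8,420.

Noor pays £8,420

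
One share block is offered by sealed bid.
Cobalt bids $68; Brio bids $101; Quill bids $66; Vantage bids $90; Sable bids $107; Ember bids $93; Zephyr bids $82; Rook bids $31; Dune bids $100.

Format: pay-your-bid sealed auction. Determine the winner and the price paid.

Rule: the highest bidder wins and pays their own bid.
Sorting bids: 107 (Sable) > 101 (Brio) > 100 (Dune) > 93 (Ember) > 90 (Vantage) > 82 (Zephyr) > …
First-price: Sable pays what they bid, $107.

Sable pays $107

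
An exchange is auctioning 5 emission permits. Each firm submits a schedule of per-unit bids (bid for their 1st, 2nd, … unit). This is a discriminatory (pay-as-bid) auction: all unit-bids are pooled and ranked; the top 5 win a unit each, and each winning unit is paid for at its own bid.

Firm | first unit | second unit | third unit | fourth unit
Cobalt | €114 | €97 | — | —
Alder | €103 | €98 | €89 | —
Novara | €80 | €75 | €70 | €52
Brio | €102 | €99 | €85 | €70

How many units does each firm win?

Alder 2, Brio 2, Cobalt 1

Merging the schedules and taking the best 5: 114 (Cobalt-1), 103 (Alder-1), 102 (Brio-1), 99 (Brio-2), 98 (Alder-2)
Next rejected bid: €97 (not a price — pay-as-bid).
Allocation: Alder 2, Brio 2, Cobalt 1.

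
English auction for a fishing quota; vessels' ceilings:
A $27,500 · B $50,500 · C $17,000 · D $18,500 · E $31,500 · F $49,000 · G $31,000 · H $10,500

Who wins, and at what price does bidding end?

Limits in order: 50,500 (B) > 49,000 (F) > 31,500 (E) > 31,000 (G) > 27,500 (A) > 18,500 (D) > …
F is the last rival to drop out, at $49,000; B remains and wins at that price.

B wins at $49,000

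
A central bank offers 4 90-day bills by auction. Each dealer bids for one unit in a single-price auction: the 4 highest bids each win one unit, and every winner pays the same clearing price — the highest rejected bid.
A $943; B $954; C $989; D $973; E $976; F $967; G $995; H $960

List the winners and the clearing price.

Bids ranked high→low: 995 (G), 989 (C), 976 (E), 973 (D), 967 (F), 960 (H), …
Winners (4 units): G, C, E, D.
First losing bid is F's $967, which sets the uniform price.

G, C, E, D; each pays $967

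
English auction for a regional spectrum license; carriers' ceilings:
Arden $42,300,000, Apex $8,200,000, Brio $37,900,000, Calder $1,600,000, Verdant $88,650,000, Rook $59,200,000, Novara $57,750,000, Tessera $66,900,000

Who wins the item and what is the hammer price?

Verdant wins at $66,900,000

Limits ranked: 88,650,000 (Verdant) > 66,900,000 (Tessera) > 59,200,000 (Rook) > 57,750,000 (Novara) > 42,300,000 (Arden) > 37,900,000 (Brio) > …
Bidding ends when Tessera exits at $66,900,000; Verdant takes it.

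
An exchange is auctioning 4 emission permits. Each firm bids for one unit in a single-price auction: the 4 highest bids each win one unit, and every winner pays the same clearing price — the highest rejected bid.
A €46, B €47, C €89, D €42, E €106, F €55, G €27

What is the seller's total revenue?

Total revenue: €184

Ordering the bids: 106 (E), 89 (C), 55 (F), 47 (B), 46 (A), 42 (D), …
The 4 highest are E, C, F, B.
First losing bid is A's €46, which sets the uniform price.
Total revenue = 4 × €46 = €184.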